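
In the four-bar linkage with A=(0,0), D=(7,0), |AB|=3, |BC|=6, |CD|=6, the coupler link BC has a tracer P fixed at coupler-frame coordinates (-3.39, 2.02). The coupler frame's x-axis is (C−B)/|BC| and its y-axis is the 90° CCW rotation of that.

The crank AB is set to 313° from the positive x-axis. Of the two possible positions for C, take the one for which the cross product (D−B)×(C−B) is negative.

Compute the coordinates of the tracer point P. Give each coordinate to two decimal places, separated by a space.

0.70 1.52

A=(0,0), D=(7.00,0)
B = A + 3.00·(cos313°, sin313°) = (2.0460, -2.1941)
|BD| = 5.4181
circle(B,6.00) ∩ circle(D,6.00): a=2.7091, h=5.3536
  candidates: C₊=(2.3551,3.7980) cross=29.006; C₋=(6.6909,-5.9920) cross=-29.006
  mode - wants cross < 0 → take C=(6.6909,-5.9920) (cross=-29.006)
ex = (C−B)/|BC| = (0.7742,-0.6330); ey = (0.6330,0.7742)
P = B + -3.39·ex + 2.02·ey = (0.7003,1.5156)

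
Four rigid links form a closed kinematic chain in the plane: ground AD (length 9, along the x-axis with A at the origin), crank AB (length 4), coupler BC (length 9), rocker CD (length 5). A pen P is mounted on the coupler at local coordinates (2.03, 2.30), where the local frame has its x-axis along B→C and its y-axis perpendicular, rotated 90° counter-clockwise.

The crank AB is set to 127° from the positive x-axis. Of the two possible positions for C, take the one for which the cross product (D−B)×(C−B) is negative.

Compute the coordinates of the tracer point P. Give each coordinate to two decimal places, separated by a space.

A=(0,0), D=(9.00,0)
B = A + 4.00·(cos127°, sin127°) = (-2.4073, 3.1945)
|BD| = 11.8461
circle(B,9.00) ∩ circle(D,5.00): a=8.2867, h=3.5115
  candidates: C₊=(6.5194,4.3413) cross=41.597; C₋=(4.6255,-2.4215) cross=-41.597
  mode - wants cross < 0 → take C=(4.6255,-2.4215) (cross=-41.597)
ex = (C−B)/|BC| = (0.7814,-0.6240); ey = (0.6240,0.7814)
P = B + 2.03·ex + 2.30·ey = (0.6142,3.7251)

0.61 3.73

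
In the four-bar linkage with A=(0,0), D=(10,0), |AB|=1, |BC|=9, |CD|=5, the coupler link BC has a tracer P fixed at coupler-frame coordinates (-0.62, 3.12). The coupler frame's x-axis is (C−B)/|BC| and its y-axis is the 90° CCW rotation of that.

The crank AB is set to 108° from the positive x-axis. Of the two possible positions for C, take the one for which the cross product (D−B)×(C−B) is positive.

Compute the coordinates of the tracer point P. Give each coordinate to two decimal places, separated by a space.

-2.13 3.56

A=(0,0), D=(10.00,0)
B = A + 1.00·(cos108°, sin108°) = (-0.3090, 0.9511)
|BD| = 10.3528
circle(B,9.00) ∩ circle(D,5.00): a=7.8810, h=4.3463
  candidates: C₊=(7.9379,4.5550) cross=44.996; C₋=(7.1394,-4.1008) cross=-44.996
  mode + wants cross > 0 → take C=(7.9379,4.5550) (cross=44.996)
ex = (C−B)/|BC| = (0.9163,0.4004); ey = (-0.4004,0.9163)
P = B + -0.62·ex + 3.12·ey = (-2.1265,3.5617)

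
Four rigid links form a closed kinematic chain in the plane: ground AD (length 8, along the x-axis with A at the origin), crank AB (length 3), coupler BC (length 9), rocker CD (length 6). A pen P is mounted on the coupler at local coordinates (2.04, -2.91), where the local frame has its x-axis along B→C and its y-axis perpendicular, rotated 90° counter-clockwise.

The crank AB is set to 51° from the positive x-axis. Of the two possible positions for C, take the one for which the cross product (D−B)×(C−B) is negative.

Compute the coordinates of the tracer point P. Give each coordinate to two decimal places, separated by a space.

0.24 -0.82

A=(0,0), D=(8.00,0)
B = A + 3.00·(cos51°, sin51°) = (1.8880, 2.3314)
|BD| = 6.5416
circle(B,9.00) ∩ circle(D,6.00): a=6.7103, h=5.9976
  candidates: C₊=(10.2952,5.5436) cross=39.234; C₋=(6.0201,-5.6639) cross=-39.234
  mode - wants cross < 0 → take C=(6.0201,-5.6639) (cross=-39.234)
ex = (C−B)/|BC| = (0.4591,-0.8884); ey = (0.8884,0.4591)
P = B + 2.04·ex + -2.91·ey = (0.2394,-0.8169)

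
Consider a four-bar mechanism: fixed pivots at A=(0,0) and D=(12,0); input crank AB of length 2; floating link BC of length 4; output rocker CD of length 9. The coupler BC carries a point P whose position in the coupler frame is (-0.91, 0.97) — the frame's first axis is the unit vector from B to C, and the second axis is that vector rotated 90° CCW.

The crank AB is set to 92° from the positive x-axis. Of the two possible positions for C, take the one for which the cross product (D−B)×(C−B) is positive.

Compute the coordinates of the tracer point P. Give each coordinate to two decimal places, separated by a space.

-1.26 2.58

A=(0,0), D=(12.00,0)
B = A + 2.00·(cos92°, sin92°) = (-0.0698, 1.9988)
|BD| = 12.2342
circle(B,4.00) ∩ circle(D,9.00): a=3.4606, h=2.0061
  candidates: C₊=(3.6720,3.4125) cross=24.542; C₋=(3.0166,-0.5457) cross=-24.542
  mode + wants cross > 0 → take C=(3.6720,3.4125) (cross=24.542)
ex = (C−B)/|BC| = (0.9355,0.3534); ey = (-0.3534,0.9355)
P = B + -0.91·ex + 0.97·ey = (-1.2639,2.5846)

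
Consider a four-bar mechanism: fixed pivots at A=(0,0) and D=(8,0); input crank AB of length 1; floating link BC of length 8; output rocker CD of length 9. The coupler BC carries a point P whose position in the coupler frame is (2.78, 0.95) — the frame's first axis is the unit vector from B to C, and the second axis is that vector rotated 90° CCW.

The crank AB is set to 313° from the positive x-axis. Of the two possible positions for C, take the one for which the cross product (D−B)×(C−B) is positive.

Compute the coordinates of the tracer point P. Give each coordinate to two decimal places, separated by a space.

0.36 2.19

A=(0,0), D=(8.00,0)
B = A + 1.00·(cos313°, sin313°) = (0.6820, -0.7314)
|BD| = 7.3545
circle(B,8.00) ∩ circle(D,9.00): a=2.5215, h=7.5922
  candidates: C₊=(2.4360,7.0740) cross=55.837; C₋=(3.9460,-8.0352) cross=-55.837
  mode + wants cross > 0 → take C=(2.4360,7.0740) (cross=55.837)
ex = (C−B)/|BC| = (0.2192,0.9757); ey = (-0.9757,0.2192)
P = B + 2.78·ex + 0.95·ey = (0.3646,2.1893)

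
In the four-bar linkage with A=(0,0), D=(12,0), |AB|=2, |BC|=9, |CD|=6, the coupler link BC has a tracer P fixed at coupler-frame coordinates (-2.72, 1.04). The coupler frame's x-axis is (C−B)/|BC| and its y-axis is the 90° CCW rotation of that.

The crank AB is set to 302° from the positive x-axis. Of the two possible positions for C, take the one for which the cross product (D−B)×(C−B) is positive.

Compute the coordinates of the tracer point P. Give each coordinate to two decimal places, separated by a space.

-1.66 -2.72

A=(0,0), D=(12.00,0)
B = A + 2.00·(cos302°, sin302°) = (1.0598, -1.6961)
|BD| = 11.0709
circle(B,9.00) ∩ circle(D,6.00): a=7.5678, h=4.8712
  candidates: C₊=(7.7920,4.2770) cross=53.928; C₋=(9.2846,-5.3504) cross=-53.928
  mode + wants cross > 0 → take C=(7.7920,4.2770) (cross=53.928)
ex = (C−B)/|BC| = (0.7480,0.6637); ey = (-0.6637,0.7480)
P = B + -2.72·ex + 1.04·ey = (-1.6650,-2.7234)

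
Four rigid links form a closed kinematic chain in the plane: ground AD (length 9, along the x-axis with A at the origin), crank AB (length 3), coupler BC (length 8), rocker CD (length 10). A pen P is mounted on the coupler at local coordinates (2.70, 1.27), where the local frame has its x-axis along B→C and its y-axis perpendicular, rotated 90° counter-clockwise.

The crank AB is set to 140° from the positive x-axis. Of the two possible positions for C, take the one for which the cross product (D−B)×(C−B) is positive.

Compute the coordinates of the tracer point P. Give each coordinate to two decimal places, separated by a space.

A=(0,0), D=(9.00,0)
B = A + 3.00·(cos140°, sin140°) = (-2.2981, 1.9284)
|BD| = 11.4615
circle(B,8.00) ∩ circle(D,10.00): a=4.1603, h=6.8332
  candidates: C₊=(2.9525,7.9642) cross=78.318; C₋=(0.6532,-5.5073) cross=-78.318
  mode + wants cross > 0 → take C=(2.9525,7.9642) (cross=78.318)
ex = (C−B)/|BC| = (0.6563,0.7545); ey = (-0.7545,0.6563)
P = B + 2.70·ex + 1.27·ey = (-1.4842,4.7990)

-1.48 4.80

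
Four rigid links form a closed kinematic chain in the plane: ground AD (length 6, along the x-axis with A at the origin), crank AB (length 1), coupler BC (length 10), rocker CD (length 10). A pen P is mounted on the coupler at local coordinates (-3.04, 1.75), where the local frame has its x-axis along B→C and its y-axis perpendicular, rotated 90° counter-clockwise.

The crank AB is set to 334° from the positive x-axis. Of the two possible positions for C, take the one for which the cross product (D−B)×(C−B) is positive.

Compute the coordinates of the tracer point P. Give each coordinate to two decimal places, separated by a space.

A=(0,0), D=(6.00,0)
B = A + 1.00·(cos334°, sin334°) = (0.8988, -0.4384)
|BD| = 5.1200
circle(B,10.00) ∩ circle(D,10.00): a=2.5600, h=9.6668
  candidates: C₊=(2.6217,9.4121) cross=49.494; C₋=(4.2771,-9.8505) cross=-49.494
  mode + wants cross > 0 → take C=(2.6217,9.4121) (cross=49.494)
ex = (C−B)/|BC| = (0.1723,0.9850); ey = (-0.9850,0.1723)
P = B + -3.04·ex + 1.75·ey = (-1.3488,-3.1314)

-1.35 -3.13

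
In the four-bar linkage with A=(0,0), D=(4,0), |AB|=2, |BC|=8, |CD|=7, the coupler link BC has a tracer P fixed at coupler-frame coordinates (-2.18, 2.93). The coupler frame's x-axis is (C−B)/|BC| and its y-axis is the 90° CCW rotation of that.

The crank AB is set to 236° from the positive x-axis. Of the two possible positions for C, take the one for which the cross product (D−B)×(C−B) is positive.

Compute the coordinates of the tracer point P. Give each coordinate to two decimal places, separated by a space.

A=(0,0), D=(4.00,0)
B = A + 2.00·(cos236°, sin236°) = (-1.1184, -1.6581)
|BD| = 5.3802
circle(B,8.00) ∩ circle(D,7.00): a=4.0841, h=6.8790
  candidates: C₊=(0.6470,6.1447) cross=37.010; C₋=(4.8869,-6.9436) cross=-37.010
  mode + wants cross > 0 → take C=(0.6470,6.1447) (cross=37.010)
ex = (C−B)/|BC| = (0.2207,0.9753); ey = (-0.9753,0.2207)
P = B + -2.18·ex + 2.93·ey = (-4.4572,-3.1378)

-4.46 -3.14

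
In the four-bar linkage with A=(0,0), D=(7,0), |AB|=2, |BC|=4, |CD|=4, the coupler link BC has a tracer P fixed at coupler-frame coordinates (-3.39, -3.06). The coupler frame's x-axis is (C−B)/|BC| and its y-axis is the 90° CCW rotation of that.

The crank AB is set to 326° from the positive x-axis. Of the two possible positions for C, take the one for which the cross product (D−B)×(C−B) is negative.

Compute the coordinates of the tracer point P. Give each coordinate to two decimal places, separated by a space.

A=(0,0), D=(7.00,0)
B = A + 2.00·(cos326°, sin326°) = (1.6581, -1.1184)
|BD| = 5.4577
circle(B,4.00) ∩ circle(D,4.00): a=2.7289, h=2.9246
  candidates: C₊=(3.7297,2.3033) cross=15.962; C₋=(4.9283,-3.4217) cross=-15.962
  mode - wants cross < 0 → take C=(4.9283,-3.4217) (cross=-15.962)
ex = (C−B)/|BC| = (0.8176,-0.5758); ey = (0.5758,0.8176)
P = B + -3.39·ex + -3.06·ey = (-2.8755,-1.6681)

-2.88 -1.67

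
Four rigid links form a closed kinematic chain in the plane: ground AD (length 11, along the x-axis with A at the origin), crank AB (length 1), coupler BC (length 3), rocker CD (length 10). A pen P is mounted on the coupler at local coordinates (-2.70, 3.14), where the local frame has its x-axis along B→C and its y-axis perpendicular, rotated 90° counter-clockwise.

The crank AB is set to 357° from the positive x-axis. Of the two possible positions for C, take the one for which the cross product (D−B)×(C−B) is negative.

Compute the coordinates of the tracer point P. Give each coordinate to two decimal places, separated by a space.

3.68 3.10

A=(0,0), D=(11.00,0)
B = A + 1.00·(cos357°, sin357°) = (0.9986, -0.0523)
|BD| = 10.0015
circle(B,3.00) ∩ circle(D,10.00): a=0.4514, h=2.9658
  candidates: C₊=(1.4345,2.9158) cross=29.663; C₋=(1.4656,-3.0158) cross=-29.663
  mode - wants cross < 0 → take C=(1.4656,-3.0158) (cross=-29.663)
ex = (C−B)/|BC| = (0.1557,-0.9878); ey = (0.9878,0.1557)
P = B + -2.70·ex + 3.14·ey = (3.6801,3.1035)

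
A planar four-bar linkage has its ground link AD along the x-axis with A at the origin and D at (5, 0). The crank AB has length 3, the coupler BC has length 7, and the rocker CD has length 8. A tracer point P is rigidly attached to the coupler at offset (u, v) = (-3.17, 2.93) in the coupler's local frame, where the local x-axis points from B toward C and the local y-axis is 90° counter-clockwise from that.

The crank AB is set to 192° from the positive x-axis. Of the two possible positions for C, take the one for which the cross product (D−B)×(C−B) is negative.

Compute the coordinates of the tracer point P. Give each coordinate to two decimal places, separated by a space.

A=(0,0), D=(5.00,0)
B = A + 3.00·(cos192°, sin192°) = (-2.9344, -0.6237)
|BD| = 7.9589
circle(B,7.00) ∩ circle(D,8.00): a=3.0371, h=6.3068
  candidates: C₊=(-0.4009,5.9017) cross=50.195; C₋=(0.5876,-6.6731) cross=-50.195
  mode - wants cross < 0 → take C=(0.5876,-6.6731) (cross=-50.195)
ex = (C−B)/|BC| = (0.5031,-0.8642); ey = (0.8642,0.5031)
P = B + -3.17·ex + 2.93·ey = (-1.9973,3.5900)

-2.00 3.59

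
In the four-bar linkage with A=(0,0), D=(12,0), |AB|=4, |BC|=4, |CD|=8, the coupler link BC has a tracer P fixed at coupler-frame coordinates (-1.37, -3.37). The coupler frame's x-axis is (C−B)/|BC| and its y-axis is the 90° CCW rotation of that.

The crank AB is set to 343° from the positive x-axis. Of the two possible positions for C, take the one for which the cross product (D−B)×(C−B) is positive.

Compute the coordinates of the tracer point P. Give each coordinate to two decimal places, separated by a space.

A=(0,0), D=(12.00,0)
B = A + 4.00·(cos343°, sin343°) = (3.8252, -1.1695)
|BD| = 8.2580
circle(B,4.00) ∩ circle(D,8.00): a=1.2227, h=3.8085
  candidates: C₊=(4.4963,2.7738) cross=31.451; C₋=(5.5750,-4.7665) cross=-31.451
  mode + wants cross > 0 → take C=(4.4963,2.7738) (cross=31.451)
ex = (C−B)/|BC| = (0.1678,0.9858); ey = (-0.9858,0.1678)
P = B + -1.37·ex + -3.37·ey = (6.9176,-3.0854)

6.92 -3.09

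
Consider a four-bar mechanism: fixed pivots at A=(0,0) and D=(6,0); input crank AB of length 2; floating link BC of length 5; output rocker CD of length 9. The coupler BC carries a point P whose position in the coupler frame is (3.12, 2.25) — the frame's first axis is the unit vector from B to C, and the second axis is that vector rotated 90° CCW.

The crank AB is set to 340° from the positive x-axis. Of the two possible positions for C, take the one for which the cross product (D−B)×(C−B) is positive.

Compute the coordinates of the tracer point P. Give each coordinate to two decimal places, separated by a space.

-1.67 -2.16

A=(0,0), D=(6.00,0)
B = A + 2.00·(cos340°, sin340°) = (1.8794, -0.6840)
|BD| = 4.1770
circle(B,5.00) ∩ circle(D,9.00): a=-4.6149, h=1.9243
  candidates: C₊=(-2.9883,0.4586) cross=8.038; C₋=(-2.3580,-3.3381) cross=-8.038
  mode + wants cross > 0 → take C=(-2.9883,0.4586) (cross=8.038)
ex = (C−B)/|BC| = (-0.9735,0.2285); ey = (-0.2285,-0.9735)
P = B + 3.12·ex + 2.25·ey = (-1.6722,-2.1615)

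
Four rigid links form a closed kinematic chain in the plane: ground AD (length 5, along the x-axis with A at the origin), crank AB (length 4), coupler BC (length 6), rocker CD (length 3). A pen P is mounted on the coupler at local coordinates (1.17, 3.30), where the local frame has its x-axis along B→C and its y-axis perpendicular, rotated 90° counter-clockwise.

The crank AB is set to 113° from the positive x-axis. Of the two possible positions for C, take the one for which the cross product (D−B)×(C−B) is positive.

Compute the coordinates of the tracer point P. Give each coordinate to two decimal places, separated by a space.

0.01 6.81

A=(0,0), D=(5.00,0)
B = A + 4.00·(cos113°, sin113°) = (-1.5629, 3.6820)
|BD| = 7.5252
circle(B,6.00) ∩ circle(D,3.00): a=5.5566, h=2.2637
  candidates: C₊=(4.3907,2.9375) cross=17.035; C₋=(2.1755,-1.0110) cross=-17.035
  mode + wants cross > 0 → take C=(4.3907,2.9375) (cross=17.035)
ex = (C−B)/|BC| = (0.9923,-0.1241); ey = (0.1241,0.9923)
P = B + 1.17·ex + 3.30·ey = (0.0075,6.8113)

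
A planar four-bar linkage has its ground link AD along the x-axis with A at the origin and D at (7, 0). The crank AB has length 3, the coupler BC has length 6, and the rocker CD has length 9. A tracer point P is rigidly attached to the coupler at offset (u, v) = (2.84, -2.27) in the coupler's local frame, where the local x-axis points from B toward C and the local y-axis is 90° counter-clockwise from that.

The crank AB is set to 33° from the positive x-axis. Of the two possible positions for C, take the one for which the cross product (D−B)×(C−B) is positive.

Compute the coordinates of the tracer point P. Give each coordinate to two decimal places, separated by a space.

4.64 4.58

A=(0,0), D=(7.00,0)
B = A + 3.00·(cos33°, sin33°) = (2.5160, 1.6339)
|BD| = 4.7724
circle(B,6.00) ∩ circle(D,9.00): a=-2.3284, h=5.5298
  candidates: C₊=(2.2215,7.6267) cross=26.390; C₋=(-1.5649,-2.7645) cross=-26.390
  mode + wants cross > 0 → take C=(2.2215,7.6267) (cross=26.390)
ex = (C−B)/|BC| = (-0.0491,0.9988); ey = (-0.9988,-0.0491)
P = B + 2.84·ex + -2.27·ey = (4.6439,4.5819)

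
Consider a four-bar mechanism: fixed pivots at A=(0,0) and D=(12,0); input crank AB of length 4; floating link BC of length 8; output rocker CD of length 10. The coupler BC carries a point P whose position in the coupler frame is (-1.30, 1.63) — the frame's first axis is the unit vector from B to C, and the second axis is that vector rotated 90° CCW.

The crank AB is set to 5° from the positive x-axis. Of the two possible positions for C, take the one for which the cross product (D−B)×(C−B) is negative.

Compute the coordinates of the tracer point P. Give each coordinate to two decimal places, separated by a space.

A=(0,0), D=(12.00,0)
B = A + 4.00·(cos5°, sin5°) = (3.9848, 0.3486)
|BD| = 8.0228
circle(B,8.00) ∩ circle(D,10.00): a=1.7678, h=7.8022
  candidates: C₊=(6.0899,8.0667) cross=62.596; C₋=(5.4119,-7.5231) cross=-62.596
  mode - wants cross < 0 → take C=(5.4119,-7.5231) (cross=-62.596)
ex = (C−B)/|BC| = (0.1784,-0.9840); ey = (0.9840,0.1784)
P = B + -1.30·ex + 1.63·ey = (5.3567,1.9185)

5.36 1.92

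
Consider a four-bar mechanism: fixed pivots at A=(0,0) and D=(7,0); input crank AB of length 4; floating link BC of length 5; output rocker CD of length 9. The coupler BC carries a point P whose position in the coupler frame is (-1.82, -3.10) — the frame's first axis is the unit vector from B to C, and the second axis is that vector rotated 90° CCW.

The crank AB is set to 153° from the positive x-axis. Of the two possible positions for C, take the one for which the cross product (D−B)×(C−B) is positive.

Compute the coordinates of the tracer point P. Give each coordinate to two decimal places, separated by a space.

-2.54 -1.63

A=(0,0), D=(7.00,0)
B = A + 4.00·(cos153°, sin153°) = (-3.5640, 1.8160)
|BD| = 10.7190
circle(B,5.00) ∩ circle(D,9.00): a=2.7473, h=4.1776
  candidates: C₊=(-0.1487,5.4677) cross=44.780; C₋=(-1.5642,-2.7667) cross=-44.780
  mode + wants cross > 0 → take C=(-0.1487,5.4677) (cross=44.780)
ex = (C−B)/|BC| = (0.6831,0.7304); ey = (-0.7304,0.6831)
P = B + -1.82·ex + -3.10·ey = (-2.5431,-1.6308)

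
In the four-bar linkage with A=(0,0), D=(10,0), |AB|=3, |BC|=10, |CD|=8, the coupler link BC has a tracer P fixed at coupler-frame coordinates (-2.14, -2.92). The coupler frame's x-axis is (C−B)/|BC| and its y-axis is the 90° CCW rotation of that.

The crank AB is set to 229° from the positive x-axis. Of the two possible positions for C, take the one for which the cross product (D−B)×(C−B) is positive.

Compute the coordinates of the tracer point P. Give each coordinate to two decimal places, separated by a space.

A=(0,0), D=(10.00,0)
B = A + 3.00·(cos229°, sin229°) = (-1.9682, -2.2641)
|BD| = 12.1805
circle(B,10.00) ∩ circle(D,8.00): a=7.5680, h=6.5365
  candidates: C₊=(4.2529,5.5652) cross=79.617; C₋=(6.6829,-7.2799) cross=-79.617
  mode + wants cross > 0 → take C=(4.2529,5.5652) (cross=79.617)
ex = (C−B)/|BC| = (0.6221,0.7829); ey = (-0.7829,0.6221)
P = B + -2.14·ex + -2.92·ey = (-1.0133,-5.7562)

-1.01 -5.76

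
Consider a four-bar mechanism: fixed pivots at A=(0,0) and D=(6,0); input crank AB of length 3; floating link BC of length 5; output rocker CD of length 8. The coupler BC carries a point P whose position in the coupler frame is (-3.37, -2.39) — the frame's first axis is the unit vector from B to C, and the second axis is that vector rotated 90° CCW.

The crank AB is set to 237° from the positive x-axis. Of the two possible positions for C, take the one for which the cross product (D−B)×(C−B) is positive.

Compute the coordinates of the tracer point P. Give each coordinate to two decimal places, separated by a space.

0.74 -5.90

A=(0,0), D=(6.00,0)
B = A + 3.00·(cos237°, sin237°) = (-1.6339, -2.5160)
|BD| = 8.0378
circle(B,5.00) ∩ circle(D,8.00): a=1.5929, h=4.7395
  candidates: C₊=(-1.6046,2.4839) cross=38.095; C₋=(1.3625,-6.5187) cross=-38.095
  mode + wants cross > 0 → take C=(-1.6046,2.4839) (cross=38.095)
ex = (C−B)/|BC| = (0.0059,1.0000); ey = (-1.0000,0.0059)
P = B + -3.37·ex + -2.39·ey = (0.7363,-5.9000)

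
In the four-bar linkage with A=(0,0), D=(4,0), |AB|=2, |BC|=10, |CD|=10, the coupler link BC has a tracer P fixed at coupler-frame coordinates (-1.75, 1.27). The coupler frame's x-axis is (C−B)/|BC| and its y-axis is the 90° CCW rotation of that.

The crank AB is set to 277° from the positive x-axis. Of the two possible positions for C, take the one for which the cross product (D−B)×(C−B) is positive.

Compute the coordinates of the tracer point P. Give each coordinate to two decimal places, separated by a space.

-0.51 -4.01

A=(0,0), D=(4.00,0)
B = A + 2.00·(cos277°, sin277°) = (0.2437, -1.9851)
|BD| = 4.2485
circle(B,10.00) ∩ circle(D,10.00): a=2.1243, h=9.7718
  candidates: C₊=(-2.4439,7.6470) cross=41.516; C₋=(6.6876,-9.6321) cross=-41.516
  mode + wants cross > 0 → take C=(-2.4439,7.6470) (cross=41.516)
ex = (C−B)/|BC| = (-0.2688,0.9632); ey = (-0.9632,-0.2688)
P = B + -1.75·ex + 1.27·ey = (-0.5092,-4.0120)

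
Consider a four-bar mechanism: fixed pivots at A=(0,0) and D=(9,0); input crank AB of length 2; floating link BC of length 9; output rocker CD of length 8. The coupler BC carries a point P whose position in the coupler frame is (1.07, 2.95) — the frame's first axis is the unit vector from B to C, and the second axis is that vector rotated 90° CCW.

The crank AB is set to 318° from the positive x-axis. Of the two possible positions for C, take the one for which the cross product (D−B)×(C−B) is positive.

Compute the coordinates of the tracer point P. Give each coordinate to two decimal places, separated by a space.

A=(0,0), D=(9.00,0)
B = A + 2.00·(cos318°, sin318°) = (1.4863, -1.3383)
|BD| = 7.6320
circle(B,9.00) ∩ circle(D,8.00): a=4.9297, h=7.5298
  candidates: C₊=(5.0193,6.9393) cross=57.467; C₋=(7.6600,-7.8870) cross=-57.467
  mode + wants cross > 0 → take C=(5.0193,6.9393) (cross=57.467)
ex = (C−B)/|BC| = (0.3926,0.9197); ey = (-0.9197,0.3926)
P = B + 1.07·ex + 2.95·ey = (-0.8069,0.8039)

-0.81 0.80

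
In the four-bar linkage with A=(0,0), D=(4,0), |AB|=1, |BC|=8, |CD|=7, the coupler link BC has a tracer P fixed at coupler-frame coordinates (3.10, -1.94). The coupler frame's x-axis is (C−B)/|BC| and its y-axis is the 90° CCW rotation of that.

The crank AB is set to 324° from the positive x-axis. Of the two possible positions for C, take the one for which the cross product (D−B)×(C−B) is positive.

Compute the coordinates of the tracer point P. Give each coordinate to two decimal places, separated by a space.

3.65 1.71

A=(0,0), D=(4.00,0)
B = A + 1.00·(cos324°, sin324°) = (0.8090, -0.5878)
|BD| = 3.2447
circle(B,8.00) ∩ circle(D,7.00): a=3.9338, h=6.9660
  candidates: C₊=(3.4158,6.9756) cross=22.602; C₋=(5.9397,-6.7259) cross=-22.602
  mode + wants cross > 0 → take C=(3.4158,6.9756) (cross=22.602)
ex = (C−B)/|BC| = (0.3259,0.9454); ey = (-0.9454,0.3259)
P = B + 3.10·ex + -1.94·ey = (3.6533,1.7109)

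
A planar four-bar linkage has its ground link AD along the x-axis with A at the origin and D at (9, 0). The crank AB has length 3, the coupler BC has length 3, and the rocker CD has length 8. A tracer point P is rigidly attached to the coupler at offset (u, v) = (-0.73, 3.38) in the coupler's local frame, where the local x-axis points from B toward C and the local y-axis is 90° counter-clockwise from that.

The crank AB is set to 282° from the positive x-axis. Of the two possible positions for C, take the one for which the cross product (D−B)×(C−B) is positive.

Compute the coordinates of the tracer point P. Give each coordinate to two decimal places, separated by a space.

-2.82 -3.23

A=(0,0), D=(9.00,0)
B = A + 3.00·(cos282°, sin282°) = (0.6237, -2.9344)
|BD| = 8.8754
circle(B,3.00) ∩ circle(D,8.00): a=1.3393, h=2.6845
  candidates: C₊=(1.0001,0.0419) cross=23.826; C₋=(2.7752,-5.0252) cross=-23.826
  mode + wants cross > 0 → take C=(1.0001,0.0419) (cross=23.826)
ex = (C−B)/|BC| = (0.1255,0.9921); ey = (-0.9921,0.1255)
P = B + -0.73·ex + 3.38·ey = (-2.8211,-3.2346)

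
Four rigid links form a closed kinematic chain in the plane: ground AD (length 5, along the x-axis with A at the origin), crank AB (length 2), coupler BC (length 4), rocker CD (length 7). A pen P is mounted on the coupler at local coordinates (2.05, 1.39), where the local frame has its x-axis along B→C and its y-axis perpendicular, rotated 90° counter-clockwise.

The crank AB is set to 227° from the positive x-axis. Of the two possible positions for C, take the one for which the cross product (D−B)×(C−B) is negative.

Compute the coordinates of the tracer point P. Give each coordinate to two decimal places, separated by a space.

A=(0,0), D=(5.00,0)
B = A + 2.00·(cos227°, sin227°) = (-1.3640, -1.4627)
|BD| = 6.5299
circle(B,4.00) ∩ circle(D,7.00): a=0.7381, h=3.9313
  candidates: C₊=(-1.5252,2.5340) cross=25.671; C₋=(0.2360,-5.1288) cross=-25.671
  mode - wants cross < 0 → take C=(0.2360,-5.1288) (cross=-25.671)
ex = (C−B)/|BC| = (0.4000,-0.9165); ey = (0.9165,0.4000)
P = B + 2.05·ex + 1.39·ey = (0.7300,-2.7856)

0.73 -2.79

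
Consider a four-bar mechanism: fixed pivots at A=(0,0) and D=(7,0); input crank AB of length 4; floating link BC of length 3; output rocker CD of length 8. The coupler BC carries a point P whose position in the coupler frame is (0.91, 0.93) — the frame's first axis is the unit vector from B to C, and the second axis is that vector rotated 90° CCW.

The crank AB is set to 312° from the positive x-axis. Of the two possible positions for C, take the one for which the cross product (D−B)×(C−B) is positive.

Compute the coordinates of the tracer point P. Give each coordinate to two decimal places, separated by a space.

1.86 -3.98

A=(0,0), D=(7.00,0)
B = A + 4.00·(cos312°, sin312°) = (2.6765, -2.9726)
|BD| = 5.2468
circle(B,3.00) ∩ circle(D,8.00): a=-2.6179, h=1.4651
  candidates: C₊=(-0.3108,-3.2485) cross=7.687; C₋=(1.3493,-5.6630) cross=-7.687
  mode + wants cross > 0 → take C=(-0.3108,-3.2485) (cross=7.687)
ex = (C−B)/|BC| = (-0.9958,-0.0920); ey = (0.0920,-0.9958)
P = B + 0.91·ex + 0.93·ey = (1.8559,-3.9823)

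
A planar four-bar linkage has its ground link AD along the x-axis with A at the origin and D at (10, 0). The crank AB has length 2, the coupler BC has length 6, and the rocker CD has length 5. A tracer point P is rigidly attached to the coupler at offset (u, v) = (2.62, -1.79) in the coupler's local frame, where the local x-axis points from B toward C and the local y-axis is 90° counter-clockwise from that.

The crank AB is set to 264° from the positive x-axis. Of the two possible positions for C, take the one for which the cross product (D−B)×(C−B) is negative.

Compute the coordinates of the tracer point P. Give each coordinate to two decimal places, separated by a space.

A=(0,0), D=(10.00,0)
B = A + 2.00·(cos264°, sin264°) = (-0.2091, -1.9890)
|BD| = 10.4010
circle(B,6.00) ∩ circle(D,5.00): a=5.7293, h=1.7819
  candidates: C₊=(5.0737,0.8556) cross=18.533; C₋=(5.7553,-2.6424) cross=-18.533
  mode - wants cross < 0 → take C=(5.7553,-2.6424) (cross=-18.533)
ex = (C−B)/|BC| = (0.9941,-0.1089); ey = (0.1089,0.9941)
P = B + 2.62·ex + -1.79·ey = (2.2004,-4.0537)

2.20 -4.05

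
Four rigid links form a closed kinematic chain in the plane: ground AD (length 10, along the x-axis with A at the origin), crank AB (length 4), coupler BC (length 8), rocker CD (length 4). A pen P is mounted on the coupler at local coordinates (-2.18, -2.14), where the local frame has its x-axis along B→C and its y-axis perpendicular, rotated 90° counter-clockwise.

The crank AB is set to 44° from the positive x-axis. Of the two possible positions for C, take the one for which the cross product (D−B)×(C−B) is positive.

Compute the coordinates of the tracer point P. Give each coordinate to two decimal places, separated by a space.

1.03 0.35

A=(0,0), D=(10.00,0)
B = A + 4.00·(cos44°, sin44°) = (2.8774, 2.7786)
|BD| = 7.6454
circle(B,8.00) ∩ circle(D,4.00): a=6.9618, h=3.9412
  candidates: C₊=(10.7955,3.9201) cross=30.132; C₋=(7.9308,-3.4232) cross=-30.132
  mode + wants cross > 0 → take C=(10.7955,3.9201) (cross=30.132)
ex = (C−B)/|BC| = (0.9898,0.1427); ey = (-0.1427,0.9898)
P = B + -2.18·ex + -2.14·ey = (1.0250,0.3495)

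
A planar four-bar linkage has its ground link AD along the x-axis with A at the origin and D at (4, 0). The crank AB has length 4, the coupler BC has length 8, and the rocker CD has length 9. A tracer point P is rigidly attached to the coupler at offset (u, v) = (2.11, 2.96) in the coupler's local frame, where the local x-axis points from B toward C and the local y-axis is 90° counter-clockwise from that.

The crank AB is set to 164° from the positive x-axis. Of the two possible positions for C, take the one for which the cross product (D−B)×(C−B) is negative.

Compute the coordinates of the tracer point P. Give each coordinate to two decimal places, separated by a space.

-0.48 -0.28

A=(0,0), D=(4.00,0)
B = A + 4.00·(cos164°, sin164°) = (-3.8450, 1.1025)
|BD| = 7.9221
circle(B,8.00) ∩ circle(D,9.00): a=2.8881, h=7.4605
  candidates: C₊=(0.0533,8.0885) cross=59.103; C₋=(-2.0233,-6.6873) cross=-59.103
  mode - wants cross < 0 → take C=(-2.0233,-6.6873) (cross=-59.103)
ex = (C−B)/|BC| = (0.2277,-0.9737); ey = (0.9737,0.2277)
P = B + 2.11·ex + 2.96·ey = (-0.4823,-0.2780)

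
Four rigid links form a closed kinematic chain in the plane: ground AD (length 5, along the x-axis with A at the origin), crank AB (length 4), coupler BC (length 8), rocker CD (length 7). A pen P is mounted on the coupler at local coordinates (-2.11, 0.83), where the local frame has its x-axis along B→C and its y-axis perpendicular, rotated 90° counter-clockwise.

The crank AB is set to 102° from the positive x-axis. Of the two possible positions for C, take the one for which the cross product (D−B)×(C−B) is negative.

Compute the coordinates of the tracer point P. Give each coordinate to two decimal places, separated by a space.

-0.04 6.04

A=(0,0), D=(5.00,0)
B = A + 4.00·(cos102°, sin102°) = (-0.8316, 3.9126)
|BD| = 7.0226
circle(B,8.00) ∩ circle(D,7.00): a=4.5793, h=6.5597
  candidates: C₊=(6.6258,6.8086) cross=46.066; C₋=(-0.6837,-4.0860) cross=-46.066
  mode - wants cross < 0 → take C=(-0.6837,-4.0860) (cross=-46.066)
ex = (C−B)/|BC| = (0.0185,-0.9998); ey = (0.9998,0.0185)
P = B + -2.11·ex + 0.83·ey = (-0.0408,6.0376)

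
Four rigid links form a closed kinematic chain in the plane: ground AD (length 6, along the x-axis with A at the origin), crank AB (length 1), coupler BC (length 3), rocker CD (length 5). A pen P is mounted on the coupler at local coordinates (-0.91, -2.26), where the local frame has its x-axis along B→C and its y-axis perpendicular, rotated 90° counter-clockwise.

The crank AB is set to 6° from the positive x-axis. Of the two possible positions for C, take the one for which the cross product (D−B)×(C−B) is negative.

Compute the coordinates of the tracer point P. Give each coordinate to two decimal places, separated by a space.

A=(0,0), D=(6.00,0)
B = A + 1.00·(cos6°, sin6°) = (0.9945, 0.1045)
|BD| = 5.0066
circle(B,3.00) ∩ circle(D,5.00): a=0.9054, h=2.8601
  candidates: C₊=(1.9594,2.9451) cross=14.319; C₋=(1.8400,-2.7739) cross=-14.319
  mode - wants cross < 0 → take C=(1.8400,-2.7739) (cross=-14.319)
ex = (C−B)/|BC| = (0.2818,-0.9595); ey = (0.9595,0.2818)
P = B + -0.91·ex + -2.26·ey = (-1.4303,0.3407)

-1.43 0.34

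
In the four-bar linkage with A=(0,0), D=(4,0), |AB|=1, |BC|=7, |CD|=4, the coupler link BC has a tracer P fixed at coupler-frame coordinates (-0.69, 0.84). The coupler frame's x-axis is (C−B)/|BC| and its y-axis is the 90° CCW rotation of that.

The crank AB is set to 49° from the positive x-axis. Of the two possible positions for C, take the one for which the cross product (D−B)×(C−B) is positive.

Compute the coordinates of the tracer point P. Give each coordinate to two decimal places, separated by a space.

A=(0,0), D=(4.00,0)
B = A + 1.00·(cos49°, sin49°) = (0.6561, 0.7547)
|BD| = 3.4281
circle(B,7.00) ∩ circle(D,4.00): a=6.5273, h=2.5288
  candidates: C₊=(7.5799,1.7845) cross=8.669; C₋=(6.4664,-3.1491) cross=-8.669
  mode + wants cross > 0 → take C=(7.5799,1.7845) (cross=8.669)
ex = (C−B)/|BC| = (0.9891,0.1471); ey = (-0.1471,0.9891)
P = B + -0.69·ex + 0.84·ey = (-0.1500,1.4841)

-0.15 1.48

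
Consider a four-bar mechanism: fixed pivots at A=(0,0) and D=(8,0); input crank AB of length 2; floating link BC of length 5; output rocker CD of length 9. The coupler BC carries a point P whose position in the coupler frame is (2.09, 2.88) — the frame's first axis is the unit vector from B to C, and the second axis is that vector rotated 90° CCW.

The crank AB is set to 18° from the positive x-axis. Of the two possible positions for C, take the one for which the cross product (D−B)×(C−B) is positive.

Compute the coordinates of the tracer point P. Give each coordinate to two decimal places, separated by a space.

-1.34 2.08

A=(0,0), D=(8.00,0)
B = A + 2.00·(cos18°, sin18°) = (1.9021, 0.6180)
|BD| = 6.1291
circle(B,5.00) ∩ circle(D,9.00): a=-1.5038, h=4.7685
  candidates: C₊=(0.8868,5.5139) cross=29.227; C₋=(-0.0748,-3.9745) cross=-29.227
  mode + wants cross > 0 → take C=(0.8868,5.5139) (cross=29.227)
ex = (C−B)/|BC| = (-0.2031,0.9792); ey = (-0.9792,-0.2031)
P = B + 2.09·ex + 2.88·ey = (-1.3423,2.0797)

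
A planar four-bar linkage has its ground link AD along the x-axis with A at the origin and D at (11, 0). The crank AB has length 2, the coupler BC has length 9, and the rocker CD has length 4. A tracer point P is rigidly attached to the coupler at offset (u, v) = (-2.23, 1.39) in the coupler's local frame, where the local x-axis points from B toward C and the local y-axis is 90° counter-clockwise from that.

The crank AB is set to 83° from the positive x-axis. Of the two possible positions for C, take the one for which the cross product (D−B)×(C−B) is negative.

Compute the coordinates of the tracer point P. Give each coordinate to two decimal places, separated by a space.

A=(0,0), D=(11.00,0)
B = A + 2.00·(cos83°, sin83°) = (0.2437, 1.9851)
|BD| = 10.9379
circle(B,9.00) ∩ circle(D,4.00): a=8.4403, h=3.1244
  candidates: C₊=(9.1109,3.5258) cross=34.174; C₋=(7.9768,-2.6192) cross=-34.174
  mode - wants cross < 0 → take C=(7.9768,-2.6192) (cross=-34.174)
ex = (C−B)/|BC| = (0.8592,-0.5116); ey = (0.5116,0.8592)
P = B + -2.23·ex + 1.39·ey = (-0.9612,4.3203)

-0.96 4.32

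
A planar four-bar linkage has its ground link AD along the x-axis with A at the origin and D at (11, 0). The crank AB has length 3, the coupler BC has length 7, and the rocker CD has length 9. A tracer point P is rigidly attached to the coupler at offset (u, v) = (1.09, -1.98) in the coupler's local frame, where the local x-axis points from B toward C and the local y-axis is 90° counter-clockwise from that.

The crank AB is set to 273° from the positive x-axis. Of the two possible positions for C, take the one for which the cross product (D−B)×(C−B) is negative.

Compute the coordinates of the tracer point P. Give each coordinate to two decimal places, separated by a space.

-0.19 -5.23

A=(0,0), D=(11.00,0)
B = A + 3.00·(cos273°, sin273°) = (0.1570, -2.9959)
|BD| = 11.2493
circle(B,7.00) ∩ circle(D,9.00): a=4.2023, h=5.5983
  candidates: C₊=(2.7166,3.5193) cross=62.976; C₋=(5.6985,-7.2728) cross=-62.976
  mode - wants cross < 0 → take C=(5.6985,-7.2728) (cross=-62.976)
ex = (C−B)/|BC| = (0.7916,-0.6110); ey = (0.6110,0.7916)
P = B + 1.09·ex + -1.98·ey = (-0.1899,-5.2293)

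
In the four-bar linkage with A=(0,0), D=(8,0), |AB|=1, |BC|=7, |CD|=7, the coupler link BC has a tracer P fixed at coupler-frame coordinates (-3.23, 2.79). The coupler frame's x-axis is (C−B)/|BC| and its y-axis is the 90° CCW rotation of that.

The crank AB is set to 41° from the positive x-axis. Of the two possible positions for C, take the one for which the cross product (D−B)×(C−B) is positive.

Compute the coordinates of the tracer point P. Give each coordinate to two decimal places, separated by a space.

-3.41 -0.28

A=(0,0), D=(8.00,0)
B = A + 1.00·(cos41°, sin41°) = (0.7547, 0.6561)
|BD| = 7.2749
circle(B,7.00) ∩ circle(D,7.00): a=3.6375, h=5.9807
  candidates: C₊=(4.9167,6.2844) cross=43.509; C₋=(3.8380,-5.6283) cross=-43.509
  mode + wants cross > 0 → take C=(4.9167,6.2844) (cross=43.509)
ex = (C−B)/|BC| = (0.5946,0.8040); ey = (-0.8040,0.5946)
P = B + -3.23·ex + 2.79·ey = (-3.4090,-0.2822)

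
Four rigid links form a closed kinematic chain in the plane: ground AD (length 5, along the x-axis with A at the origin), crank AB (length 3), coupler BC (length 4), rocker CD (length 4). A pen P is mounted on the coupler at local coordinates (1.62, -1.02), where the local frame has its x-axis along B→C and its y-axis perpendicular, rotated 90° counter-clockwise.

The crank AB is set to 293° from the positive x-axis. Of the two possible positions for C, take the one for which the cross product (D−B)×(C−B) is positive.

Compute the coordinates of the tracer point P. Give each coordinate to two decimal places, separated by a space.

A=(0,0), D=(5.00,0)
B = A + 3.00·(cos293°, sin293°) = (1.1722, -2.7615)
|BD| = 4.7200
circle(B,4.00) ∩ circle(D,4.00): a=2.3600, h=3.2296
  candidates: C₊=(1.1965,1.2384) cross=15.244; C₋=(4.9757,-3.9999) cross=-15.244
  mode + wants cross > 0 → take C=(1.1965,1.2384) (cross=15.244)
ex = (C−B)/|BC| = (0.0061,1.0000); ey = (-1.0000,0.0061)
P = B + 1.62·ex + -1.02·ey = (2.2020,-1.1478)

2.20 -1.15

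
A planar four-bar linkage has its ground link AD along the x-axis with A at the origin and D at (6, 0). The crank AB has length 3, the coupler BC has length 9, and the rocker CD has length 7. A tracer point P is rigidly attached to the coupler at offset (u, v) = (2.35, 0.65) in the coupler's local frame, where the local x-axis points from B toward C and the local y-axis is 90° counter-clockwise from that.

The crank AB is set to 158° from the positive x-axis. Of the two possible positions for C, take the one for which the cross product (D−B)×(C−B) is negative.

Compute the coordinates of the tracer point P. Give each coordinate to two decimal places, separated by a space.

A=(0,0), D=(6.00,0)
B = A + 3.00·(cos158°, sin158°) = (-2.7816, 1.1238)
|BD| = 8.8532
circle(B,9.00) ∩ circle(D,7.00): a=6.2338, h=6.4915
  candidates: C₊=(4.2259,6.7715) cross=57.470; C₋=(2.5778,-6.1065) cross=-57.470
  mode - wants cross < 0 → take C=(2.5778,-6.1065) (cross=-57.470)
ex = (C−B)/|BC| = (0.5955,-0.8034); ey = (0.8034,0.5955)
P = B + 2.35·ex + 0.65·ey = (-0.8600,-0.3770)

-0.86 -0.38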